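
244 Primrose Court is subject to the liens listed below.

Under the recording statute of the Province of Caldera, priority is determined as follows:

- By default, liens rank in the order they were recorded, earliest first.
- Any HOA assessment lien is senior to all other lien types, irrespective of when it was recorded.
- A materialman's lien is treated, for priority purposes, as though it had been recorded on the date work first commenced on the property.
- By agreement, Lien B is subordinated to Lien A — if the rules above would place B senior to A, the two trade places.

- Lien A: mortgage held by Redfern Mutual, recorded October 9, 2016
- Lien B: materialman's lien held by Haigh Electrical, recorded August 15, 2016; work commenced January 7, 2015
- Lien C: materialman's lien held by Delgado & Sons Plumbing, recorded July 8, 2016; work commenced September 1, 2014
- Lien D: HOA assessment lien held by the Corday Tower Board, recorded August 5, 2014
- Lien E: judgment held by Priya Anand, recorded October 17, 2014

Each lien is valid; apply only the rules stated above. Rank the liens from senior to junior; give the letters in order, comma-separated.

D, C, E, A, B

First, effective dates: B is treated as recorded January 7, 2015, the work-commencement date; C's effective date is September 1, 2014, when work began.
D is an HOA assessment lien and takes priority over every other lien.
Among the remaining liens, by effective date: C (September 1, 2014), E (October 17, 2014), B (January 7, 2015), A (October 9, 2016).
B would otherwise be senior to A, so under the subordination agreement B and A exchange positions.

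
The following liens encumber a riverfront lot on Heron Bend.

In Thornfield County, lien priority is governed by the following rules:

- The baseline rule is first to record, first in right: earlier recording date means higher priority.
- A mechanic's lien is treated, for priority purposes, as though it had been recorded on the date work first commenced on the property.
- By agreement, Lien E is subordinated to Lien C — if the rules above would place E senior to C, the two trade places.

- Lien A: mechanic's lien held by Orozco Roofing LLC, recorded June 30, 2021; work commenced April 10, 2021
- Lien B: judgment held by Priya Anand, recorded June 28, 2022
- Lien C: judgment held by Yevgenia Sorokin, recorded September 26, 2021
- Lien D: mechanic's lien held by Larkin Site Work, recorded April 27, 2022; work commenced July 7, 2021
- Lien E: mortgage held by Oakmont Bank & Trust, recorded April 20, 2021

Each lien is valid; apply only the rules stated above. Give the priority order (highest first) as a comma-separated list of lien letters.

First, effective dates: A's effective date is April 10, 2021, when work began; D is treated as recorded July 7, 2021, the work-commencement date.
By effective date: A (April 10, 2021), E (April 20, 2021), D (July 7, 2021), C (September 26, 2021), B (June 28, 2022).
Because E would otherwise rank above C, the subordination swaps them.

A, C, D, E, B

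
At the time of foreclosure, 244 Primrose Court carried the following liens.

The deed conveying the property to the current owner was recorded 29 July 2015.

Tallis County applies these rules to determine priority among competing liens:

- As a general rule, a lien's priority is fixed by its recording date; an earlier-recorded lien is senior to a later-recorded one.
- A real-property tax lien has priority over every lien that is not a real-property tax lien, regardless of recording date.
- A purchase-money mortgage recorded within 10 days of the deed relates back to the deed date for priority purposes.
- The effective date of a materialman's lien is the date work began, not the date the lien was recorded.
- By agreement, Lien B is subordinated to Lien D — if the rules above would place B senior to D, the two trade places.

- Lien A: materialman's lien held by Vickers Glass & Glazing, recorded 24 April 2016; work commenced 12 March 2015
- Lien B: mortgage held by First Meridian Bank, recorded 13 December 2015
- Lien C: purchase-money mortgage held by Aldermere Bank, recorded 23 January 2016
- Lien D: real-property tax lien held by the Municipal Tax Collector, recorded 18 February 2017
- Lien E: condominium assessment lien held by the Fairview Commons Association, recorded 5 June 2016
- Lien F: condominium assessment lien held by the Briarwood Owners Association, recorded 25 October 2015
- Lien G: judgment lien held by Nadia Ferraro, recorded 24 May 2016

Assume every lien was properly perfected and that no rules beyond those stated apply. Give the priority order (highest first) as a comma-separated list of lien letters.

Effective dates: A's effective date is 12 March 2015, when work began; C was recorded 178 days after the deed, outside the 10-day window, so it keeps its recording date.
D is a real-property tax lien and takes priority over every other lien.
Among the remaining liens, by effective date: A (12 March 2015), F (25 October 2015), B (13 December 2015), C (23 January 2016), G (24 May 2016), E (5 June 2016).
Since B is not senior to D, the subordination leaves the order unchanged.

D, A, F, B, C, G, E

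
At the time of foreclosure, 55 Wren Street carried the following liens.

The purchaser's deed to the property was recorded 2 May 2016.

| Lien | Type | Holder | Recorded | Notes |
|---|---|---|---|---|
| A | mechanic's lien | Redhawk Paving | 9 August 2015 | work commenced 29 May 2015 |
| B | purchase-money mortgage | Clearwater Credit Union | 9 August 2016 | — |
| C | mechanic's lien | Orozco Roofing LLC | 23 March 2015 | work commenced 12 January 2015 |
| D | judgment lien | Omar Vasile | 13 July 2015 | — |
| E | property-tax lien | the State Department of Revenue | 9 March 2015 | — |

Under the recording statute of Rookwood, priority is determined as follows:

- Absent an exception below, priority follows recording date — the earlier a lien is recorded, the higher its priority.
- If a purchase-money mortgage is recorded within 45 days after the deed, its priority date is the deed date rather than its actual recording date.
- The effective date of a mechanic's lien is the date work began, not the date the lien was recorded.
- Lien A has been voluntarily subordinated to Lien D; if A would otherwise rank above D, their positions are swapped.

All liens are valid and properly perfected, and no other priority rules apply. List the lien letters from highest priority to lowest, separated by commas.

First, effective dates: A relates back to 29 May 2015 (work commenced); B missed the 45-day window (99 days after the deed), so its recording date stands; C relates back to 12 January 2015 (work commenced).
Ordering by effective date: C (12 January 2015), E (9 March 2015), A (29 May 2015), D (13 July 2015), B (9 August 2016).
The subordination applies — A was senior to D — so A and D swap.

C, E, D, A, B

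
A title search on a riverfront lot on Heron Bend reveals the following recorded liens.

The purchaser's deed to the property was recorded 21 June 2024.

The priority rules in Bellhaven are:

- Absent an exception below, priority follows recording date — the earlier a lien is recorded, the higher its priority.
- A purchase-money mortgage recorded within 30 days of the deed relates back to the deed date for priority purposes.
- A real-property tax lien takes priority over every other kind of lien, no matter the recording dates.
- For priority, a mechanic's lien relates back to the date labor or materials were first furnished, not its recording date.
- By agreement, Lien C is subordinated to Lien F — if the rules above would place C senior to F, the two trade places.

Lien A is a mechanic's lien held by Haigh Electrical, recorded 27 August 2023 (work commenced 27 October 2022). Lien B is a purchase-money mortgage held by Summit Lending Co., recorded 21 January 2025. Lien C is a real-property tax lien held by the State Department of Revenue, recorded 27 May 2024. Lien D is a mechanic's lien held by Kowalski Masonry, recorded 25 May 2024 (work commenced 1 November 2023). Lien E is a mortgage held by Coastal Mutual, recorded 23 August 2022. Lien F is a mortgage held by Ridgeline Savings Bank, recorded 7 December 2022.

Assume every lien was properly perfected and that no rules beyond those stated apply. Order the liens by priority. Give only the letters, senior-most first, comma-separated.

Adjusting effective dates: A is treated as recorded 27 October 2022, the work-commencement date; B was recorded 214 days after the deed — beyond 30 days — so no relation-back applies; D's effective date is 1 November 2023, when work began.
C is a real-property tax lien, so it outranks all other liens regardless of date.
Among the remaining liens, by effective date: E (23 August 2022), A (27 October 2022), F (7 December 2022), D (1 November 2023), B (21 January 2025).
Because C would otherwise rank above F, the subordination swaps them.

F, E, A, C, D, B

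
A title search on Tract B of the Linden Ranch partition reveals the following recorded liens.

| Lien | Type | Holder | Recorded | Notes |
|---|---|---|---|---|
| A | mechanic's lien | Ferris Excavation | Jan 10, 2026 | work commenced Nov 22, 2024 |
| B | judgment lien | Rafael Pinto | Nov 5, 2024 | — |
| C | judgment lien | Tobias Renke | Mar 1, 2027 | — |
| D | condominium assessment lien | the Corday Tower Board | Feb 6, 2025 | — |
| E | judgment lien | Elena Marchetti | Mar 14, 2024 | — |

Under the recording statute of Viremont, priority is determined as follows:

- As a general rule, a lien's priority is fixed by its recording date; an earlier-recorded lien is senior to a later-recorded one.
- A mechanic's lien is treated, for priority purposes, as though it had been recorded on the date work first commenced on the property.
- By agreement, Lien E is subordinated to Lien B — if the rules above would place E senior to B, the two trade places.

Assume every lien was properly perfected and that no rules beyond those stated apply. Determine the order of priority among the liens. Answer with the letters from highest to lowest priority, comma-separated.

Adjusting effective dates: A's effective date is Nov 22, 2024, when work began.
Sorted by effective date: E (Mar 14, 2024), B (Nov 5, 2024), A (Nov 22, 2024), D (Feb 6, 2025), C (Mar 1, 2027).
Because E would otherwise rank above B, the subordination swaps them.

B, E, A, D, C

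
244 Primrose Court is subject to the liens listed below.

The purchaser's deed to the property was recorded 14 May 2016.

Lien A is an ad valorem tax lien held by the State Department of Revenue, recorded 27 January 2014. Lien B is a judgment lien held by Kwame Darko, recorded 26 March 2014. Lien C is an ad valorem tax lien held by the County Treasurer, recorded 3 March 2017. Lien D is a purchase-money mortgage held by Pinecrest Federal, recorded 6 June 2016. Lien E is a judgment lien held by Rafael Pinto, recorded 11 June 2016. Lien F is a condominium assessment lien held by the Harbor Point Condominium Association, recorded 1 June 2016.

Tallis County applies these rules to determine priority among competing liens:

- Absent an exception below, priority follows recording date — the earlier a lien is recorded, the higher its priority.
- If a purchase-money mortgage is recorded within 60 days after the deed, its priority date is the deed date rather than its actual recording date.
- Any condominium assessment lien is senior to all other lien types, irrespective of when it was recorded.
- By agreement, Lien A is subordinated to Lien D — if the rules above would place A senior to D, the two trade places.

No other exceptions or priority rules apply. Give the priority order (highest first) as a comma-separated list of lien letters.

First, effective dates: D was recorded within the 60-day window, so its effective date is the deed date 14 May 2016.
As a condominium assessment lien, F is senior to every other lien.
Among the remaining liens, by effective date: A (27 January 2014), B (26 March 2014), D (14 May 2016), E (11 June 2016), C (3 March 2017).
Because A would otherwise rank above D, the subordination swaps them.

F, D, B, A, E, C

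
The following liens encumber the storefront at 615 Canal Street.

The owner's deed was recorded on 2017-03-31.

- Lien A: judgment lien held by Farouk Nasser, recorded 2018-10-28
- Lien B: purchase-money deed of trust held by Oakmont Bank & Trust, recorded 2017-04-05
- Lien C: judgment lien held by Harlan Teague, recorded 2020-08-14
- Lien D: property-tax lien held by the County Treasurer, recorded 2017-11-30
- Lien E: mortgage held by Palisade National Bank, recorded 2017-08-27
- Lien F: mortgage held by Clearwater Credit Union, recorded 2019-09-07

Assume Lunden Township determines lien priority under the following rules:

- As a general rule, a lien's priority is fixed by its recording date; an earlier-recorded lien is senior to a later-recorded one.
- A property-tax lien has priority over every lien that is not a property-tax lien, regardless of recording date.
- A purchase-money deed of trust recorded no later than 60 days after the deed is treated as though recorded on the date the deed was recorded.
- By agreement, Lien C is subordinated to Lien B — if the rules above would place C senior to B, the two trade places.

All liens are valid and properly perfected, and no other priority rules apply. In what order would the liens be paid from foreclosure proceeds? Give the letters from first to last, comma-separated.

Effective dates: B's effective date is the deed date, 2017-03-31.
D, as a property-tax lien, has superpriority and ranks first.
Among the remaining liens, by effective date: B (2017-03-31), E (2017-08-27), A (2018-10-28), F (2019-09-07), C (2020-08-14).
C is already junior to B, so the subordination agreement changes nothing.

D, B, E, A, F, C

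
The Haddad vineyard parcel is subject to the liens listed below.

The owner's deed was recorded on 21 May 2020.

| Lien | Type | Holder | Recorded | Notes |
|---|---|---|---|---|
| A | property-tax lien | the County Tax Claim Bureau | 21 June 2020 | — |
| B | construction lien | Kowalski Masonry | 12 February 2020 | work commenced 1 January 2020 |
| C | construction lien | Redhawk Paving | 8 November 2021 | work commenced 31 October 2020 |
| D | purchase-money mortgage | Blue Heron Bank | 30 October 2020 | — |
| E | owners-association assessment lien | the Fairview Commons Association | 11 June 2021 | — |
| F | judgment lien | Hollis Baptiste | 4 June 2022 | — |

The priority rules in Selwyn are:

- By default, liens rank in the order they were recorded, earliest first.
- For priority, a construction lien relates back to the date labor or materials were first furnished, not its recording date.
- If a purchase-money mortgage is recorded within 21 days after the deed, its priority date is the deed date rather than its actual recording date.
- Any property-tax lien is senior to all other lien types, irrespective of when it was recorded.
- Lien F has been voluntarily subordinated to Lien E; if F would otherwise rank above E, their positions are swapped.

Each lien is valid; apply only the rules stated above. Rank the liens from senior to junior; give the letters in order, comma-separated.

A, B, D, C, E, F

First, effective dates: B's effective date is 1 January 2020, when work began; C relates back to 31 October 2020 (work commenced); D was recorded 162 days after the deed, outside the 21-day window, so it keeps its recording date.
A is a property-tax lien and takes priority over every other lien.
Remaining liens by effective date: B (1 January 2020), D (30 October 2020), C (31 October 2020), E (11 June 2021), F (4 June 2022).
Since F is not senior to E, the subordination leaves the order unchanged.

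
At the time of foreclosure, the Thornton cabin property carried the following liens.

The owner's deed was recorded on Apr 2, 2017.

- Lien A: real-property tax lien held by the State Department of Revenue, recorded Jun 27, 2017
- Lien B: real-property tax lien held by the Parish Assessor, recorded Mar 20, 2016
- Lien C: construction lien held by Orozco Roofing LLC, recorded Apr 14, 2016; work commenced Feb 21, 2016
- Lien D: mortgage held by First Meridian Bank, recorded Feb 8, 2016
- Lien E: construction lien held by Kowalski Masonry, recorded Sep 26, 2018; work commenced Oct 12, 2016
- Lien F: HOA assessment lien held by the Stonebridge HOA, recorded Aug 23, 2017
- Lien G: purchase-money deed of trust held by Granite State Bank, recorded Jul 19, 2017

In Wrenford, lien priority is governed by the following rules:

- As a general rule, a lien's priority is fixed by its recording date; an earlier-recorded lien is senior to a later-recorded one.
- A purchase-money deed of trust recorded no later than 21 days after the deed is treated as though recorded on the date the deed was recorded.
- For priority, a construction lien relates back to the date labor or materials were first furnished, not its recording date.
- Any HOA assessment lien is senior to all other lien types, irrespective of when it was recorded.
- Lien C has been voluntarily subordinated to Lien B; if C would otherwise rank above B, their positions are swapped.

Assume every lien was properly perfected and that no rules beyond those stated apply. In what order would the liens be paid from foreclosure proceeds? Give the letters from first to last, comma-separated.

F, D, B, C, E, A, G

Effective dates after the stated exceptions: C's effective date is Feb 21, 2016, when work began; E is treated as recorded Oct 12, 2016, the work-commencement date; G missed the 21-day window (108 days after the deed), so its recording date stands.
F is an HOA assessment lien and takes priority over every other lien.
The other liens, earliest effective date first: D (Feb 8, 2016), C (Feb 21, 2016), B (Mar 20, 2016), E (Oct 12, 2016), A (Jun 27, 2017), G (Jul 19, 2017).
The subordination applies — C was senior to B — so C and B swap.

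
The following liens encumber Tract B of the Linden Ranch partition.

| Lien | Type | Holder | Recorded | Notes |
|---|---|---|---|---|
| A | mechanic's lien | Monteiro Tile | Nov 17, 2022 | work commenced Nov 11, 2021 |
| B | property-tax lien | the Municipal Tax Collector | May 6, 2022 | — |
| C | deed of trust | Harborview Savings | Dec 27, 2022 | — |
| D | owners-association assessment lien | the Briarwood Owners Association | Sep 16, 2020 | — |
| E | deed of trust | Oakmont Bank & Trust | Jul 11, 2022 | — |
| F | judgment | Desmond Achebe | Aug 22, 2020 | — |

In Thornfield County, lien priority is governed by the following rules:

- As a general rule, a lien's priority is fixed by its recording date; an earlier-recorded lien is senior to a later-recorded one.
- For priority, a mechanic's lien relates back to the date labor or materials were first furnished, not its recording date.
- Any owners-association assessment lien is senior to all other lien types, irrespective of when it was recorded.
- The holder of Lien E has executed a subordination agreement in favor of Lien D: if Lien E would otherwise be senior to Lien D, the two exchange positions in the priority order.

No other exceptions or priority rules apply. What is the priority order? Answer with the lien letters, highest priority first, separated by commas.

D, F, A, B, E, C

Effective dates: A relates back to Nov 11, 2021 (work commenced).
D, as an owners-association assessment lien, has superpriority and ranks first.
Among the remaining liens, by effective date: F (Aug 22, 2020), A (Nov 11, 2021), B (May 6, 2022), E (Jul 11, 2022), C (Dec 27, 2022).
E already ranks below D; the subordination has no effect.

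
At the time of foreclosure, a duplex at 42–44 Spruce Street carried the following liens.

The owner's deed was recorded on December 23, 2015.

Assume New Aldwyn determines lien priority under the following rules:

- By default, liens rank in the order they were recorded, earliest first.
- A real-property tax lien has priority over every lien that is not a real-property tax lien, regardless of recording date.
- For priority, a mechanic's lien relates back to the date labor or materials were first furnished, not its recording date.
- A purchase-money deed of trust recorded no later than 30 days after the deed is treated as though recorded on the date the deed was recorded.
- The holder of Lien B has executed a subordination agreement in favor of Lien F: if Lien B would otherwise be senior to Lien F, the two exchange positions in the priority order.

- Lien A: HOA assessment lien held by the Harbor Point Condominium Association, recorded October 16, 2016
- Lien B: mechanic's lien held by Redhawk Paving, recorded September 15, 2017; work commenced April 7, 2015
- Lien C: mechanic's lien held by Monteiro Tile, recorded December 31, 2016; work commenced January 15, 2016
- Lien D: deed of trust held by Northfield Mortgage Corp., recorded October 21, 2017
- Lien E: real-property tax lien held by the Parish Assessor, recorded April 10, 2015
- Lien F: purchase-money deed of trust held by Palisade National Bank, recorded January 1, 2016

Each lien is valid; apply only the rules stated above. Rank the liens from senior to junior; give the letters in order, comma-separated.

First, effective dates: B is treated as recorded April 7, 2015, the work-commencement date; C is treated as recorded January 15, 2016, the work-commencement date; F was recorded within the 30-day window, so its effective date is the deed date December 23, 2015.
As a real-property tax lien, E is senior to every other lien.
The other liens, earliest effective date first: B (April 7, 2015), F (December 23, 2015), C (January 15, 2016), A (October 16, 2016), D (October 21, 2017).
Because B would otherwise rank above F, the subordination swaps them.

E, F, B, C, A, D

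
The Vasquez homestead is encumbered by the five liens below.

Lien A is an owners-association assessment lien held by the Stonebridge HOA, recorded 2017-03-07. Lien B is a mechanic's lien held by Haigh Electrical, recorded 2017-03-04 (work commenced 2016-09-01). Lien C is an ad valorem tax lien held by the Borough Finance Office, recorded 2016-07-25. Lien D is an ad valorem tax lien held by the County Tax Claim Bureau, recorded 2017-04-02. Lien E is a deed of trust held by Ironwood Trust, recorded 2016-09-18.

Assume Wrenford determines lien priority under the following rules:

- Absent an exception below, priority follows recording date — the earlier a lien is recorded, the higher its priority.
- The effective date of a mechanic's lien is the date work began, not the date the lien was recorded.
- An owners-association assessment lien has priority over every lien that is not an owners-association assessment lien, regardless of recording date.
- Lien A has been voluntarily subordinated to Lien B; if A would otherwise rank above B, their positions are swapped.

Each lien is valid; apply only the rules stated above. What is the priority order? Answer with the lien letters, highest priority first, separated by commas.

B, C, A, E, D

First, effective dates: B's effective date is 2016-09-01, when work began.
A is an owners-association assessment lien, so it outranks all other liens regardless of date.
Remaining liens by effective date: C (2016-07-25), B (2016-09-01), E (2016-09-18), D (2017-04-02).
Because A would otherwise rank above B, the subordination swaps them.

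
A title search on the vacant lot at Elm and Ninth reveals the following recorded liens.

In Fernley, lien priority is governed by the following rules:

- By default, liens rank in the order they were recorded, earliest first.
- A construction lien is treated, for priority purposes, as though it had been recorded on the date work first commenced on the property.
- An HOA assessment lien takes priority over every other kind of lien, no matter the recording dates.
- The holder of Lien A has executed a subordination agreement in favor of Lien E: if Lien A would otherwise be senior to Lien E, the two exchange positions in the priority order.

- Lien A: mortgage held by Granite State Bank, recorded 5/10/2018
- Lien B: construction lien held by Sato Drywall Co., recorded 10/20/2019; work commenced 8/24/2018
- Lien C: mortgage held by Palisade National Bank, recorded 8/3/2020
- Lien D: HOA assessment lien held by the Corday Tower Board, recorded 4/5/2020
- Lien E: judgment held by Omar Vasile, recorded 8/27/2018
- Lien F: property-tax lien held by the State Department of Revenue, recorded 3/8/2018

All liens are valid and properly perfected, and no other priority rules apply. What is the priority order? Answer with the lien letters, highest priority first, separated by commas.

Adjusting effective dates: B's effective date is 8/24/2018, when work began.
D, as an HOA assessment lien, has superpriority and ranks first.
Among the remaining liens, by effective date: F (3/8/2018), A (5/10/2018), B (8/24/2018), E (8/27/2018), C (8/3/2020).
The subordination applies — A was senior to E — so A and E swap.

D, F, E, B, A, C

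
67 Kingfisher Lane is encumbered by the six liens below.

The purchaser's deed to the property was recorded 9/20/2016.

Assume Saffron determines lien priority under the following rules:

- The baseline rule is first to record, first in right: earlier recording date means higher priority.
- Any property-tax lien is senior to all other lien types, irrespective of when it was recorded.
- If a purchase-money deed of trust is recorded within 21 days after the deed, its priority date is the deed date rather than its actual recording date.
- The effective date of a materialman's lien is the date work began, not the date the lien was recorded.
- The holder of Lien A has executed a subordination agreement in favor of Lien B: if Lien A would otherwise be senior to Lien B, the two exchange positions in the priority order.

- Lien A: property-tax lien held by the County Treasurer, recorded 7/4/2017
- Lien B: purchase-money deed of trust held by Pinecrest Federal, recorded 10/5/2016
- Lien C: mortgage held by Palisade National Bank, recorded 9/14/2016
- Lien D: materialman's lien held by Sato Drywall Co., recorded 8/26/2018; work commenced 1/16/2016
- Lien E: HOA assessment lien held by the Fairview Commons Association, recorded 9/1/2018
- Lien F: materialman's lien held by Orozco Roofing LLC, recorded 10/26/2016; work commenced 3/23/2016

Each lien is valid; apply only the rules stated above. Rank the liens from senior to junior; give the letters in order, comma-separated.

B, D, F, C, A, E

First, effective dates: B was recorded within the 21-day window, so its effective date is the deed date 9/20/2016; D is treated as recorded 1/16/2016, the work-commencement date; F's effective date is 3/23/2016, when work began.
A is a property-tax lien, so it outranks all other liens regardless of date.
The other liens, earliest effective date first: D (1/16/2016), F (3/23/2016), C (9/14/2016), B (9/20/2016), E (9/1/2018).
The subordination applies — A was senior to B — so A and B swap.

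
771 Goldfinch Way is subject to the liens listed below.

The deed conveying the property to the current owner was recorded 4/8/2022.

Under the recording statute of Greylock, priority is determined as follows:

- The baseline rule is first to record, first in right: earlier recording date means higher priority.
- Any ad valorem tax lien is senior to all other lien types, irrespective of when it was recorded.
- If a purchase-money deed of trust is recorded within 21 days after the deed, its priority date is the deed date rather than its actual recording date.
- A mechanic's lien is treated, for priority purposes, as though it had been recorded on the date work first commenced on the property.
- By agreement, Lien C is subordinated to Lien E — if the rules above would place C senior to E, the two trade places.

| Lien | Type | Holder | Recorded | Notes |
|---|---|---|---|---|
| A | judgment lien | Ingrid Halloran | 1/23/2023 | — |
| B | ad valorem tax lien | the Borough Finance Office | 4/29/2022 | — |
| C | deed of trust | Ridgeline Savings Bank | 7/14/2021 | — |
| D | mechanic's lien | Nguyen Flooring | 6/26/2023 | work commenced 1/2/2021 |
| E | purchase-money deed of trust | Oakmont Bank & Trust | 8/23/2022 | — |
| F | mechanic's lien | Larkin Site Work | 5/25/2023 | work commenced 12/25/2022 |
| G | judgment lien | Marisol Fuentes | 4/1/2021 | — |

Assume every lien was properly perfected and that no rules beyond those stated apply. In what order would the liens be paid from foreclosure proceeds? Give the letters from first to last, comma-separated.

B, D, G, E, C, F, A

Effective dates after the stated exceptions: D's effective date is 1/2/2021, when work began; E was recorded 137 days after the deed — beyond 21 days — so no relation-back applies; F is treated as recorded 12/25/2022, the work-commencement date.
B is an ad valorem tax lien, so it outranks all other liens regardless of date.
Ordering the rest by effective date: D (1/2/2021), G (4/1/2021), C (7/14/2021), E (8/23/2022), F (12/25/2022), A (1/23/2023).
C would otherwise be senior to E, so under the subordination agreement C and E exchange positions.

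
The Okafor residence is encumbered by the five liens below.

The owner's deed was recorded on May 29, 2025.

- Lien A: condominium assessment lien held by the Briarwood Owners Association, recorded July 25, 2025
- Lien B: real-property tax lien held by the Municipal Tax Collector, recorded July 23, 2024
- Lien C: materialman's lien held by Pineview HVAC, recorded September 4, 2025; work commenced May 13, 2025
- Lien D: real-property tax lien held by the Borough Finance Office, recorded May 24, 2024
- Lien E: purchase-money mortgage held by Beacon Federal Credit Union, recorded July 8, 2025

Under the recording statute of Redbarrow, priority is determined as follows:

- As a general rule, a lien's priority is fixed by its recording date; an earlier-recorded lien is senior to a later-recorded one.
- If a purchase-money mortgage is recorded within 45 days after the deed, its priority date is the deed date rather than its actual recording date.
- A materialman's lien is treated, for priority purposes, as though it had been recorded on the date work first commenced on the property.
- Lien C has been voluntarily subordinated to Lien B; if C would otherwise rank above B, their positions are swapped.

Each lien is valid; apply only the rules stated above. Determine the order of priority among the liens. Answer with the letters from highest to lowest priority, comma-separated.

Effective dates: C relates back to May 13, 2025 (work commenced); E's effective date is the deed date, May 29, 2025.
Ordering by effective date: D (May 24, 2024), B (July 23, 2024), C (May 13, 2025), E (May 29, 2025), A (July 25, 2025).
Since C is not senior to B, the subordination leaves the order unchanged.

D, B, C, E, A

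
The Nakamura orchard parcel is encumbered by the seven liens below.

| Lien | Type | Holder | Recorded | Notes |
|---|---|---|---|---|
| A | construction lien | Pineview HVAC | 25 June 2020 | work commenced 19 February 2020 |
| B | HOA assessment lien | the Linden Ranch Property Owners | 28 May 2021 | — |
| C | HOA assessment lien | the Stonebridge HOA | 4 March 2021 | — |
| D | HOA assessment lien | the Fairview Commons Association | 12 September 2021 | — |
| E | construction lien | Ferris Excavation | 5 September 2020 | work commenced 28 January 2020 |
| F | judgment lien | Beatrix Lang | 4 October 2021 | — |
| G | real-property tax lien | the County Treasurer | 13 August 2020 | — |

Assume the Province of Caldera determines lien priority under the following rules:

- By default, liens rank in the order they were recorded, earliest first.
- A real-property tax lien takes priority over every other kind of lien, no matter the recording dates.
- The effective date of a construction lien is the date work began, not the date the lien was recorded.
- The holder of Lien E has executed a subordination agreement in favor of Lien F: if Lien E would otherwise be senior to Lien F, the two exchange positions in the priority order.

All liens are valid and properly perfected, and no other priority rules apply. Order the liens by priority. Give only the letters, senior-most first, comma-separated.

Effective dates: A is treated as recorded 19 February 2020, the work-commencement date; E is treated as recorded 28 January 2020, the work-commencement date.
G, as a real-property tax lien, has superpriority and ranks first.
The other liens, earliest effective date first: E (28 January 2020), A (19 February 2020), C (4 March 2021), B (28 May 2021), D (12 September 2021), F (4 October 2021).
E is senior to F before the subordination, so the two trade places.

G, F, A, C, B, D, E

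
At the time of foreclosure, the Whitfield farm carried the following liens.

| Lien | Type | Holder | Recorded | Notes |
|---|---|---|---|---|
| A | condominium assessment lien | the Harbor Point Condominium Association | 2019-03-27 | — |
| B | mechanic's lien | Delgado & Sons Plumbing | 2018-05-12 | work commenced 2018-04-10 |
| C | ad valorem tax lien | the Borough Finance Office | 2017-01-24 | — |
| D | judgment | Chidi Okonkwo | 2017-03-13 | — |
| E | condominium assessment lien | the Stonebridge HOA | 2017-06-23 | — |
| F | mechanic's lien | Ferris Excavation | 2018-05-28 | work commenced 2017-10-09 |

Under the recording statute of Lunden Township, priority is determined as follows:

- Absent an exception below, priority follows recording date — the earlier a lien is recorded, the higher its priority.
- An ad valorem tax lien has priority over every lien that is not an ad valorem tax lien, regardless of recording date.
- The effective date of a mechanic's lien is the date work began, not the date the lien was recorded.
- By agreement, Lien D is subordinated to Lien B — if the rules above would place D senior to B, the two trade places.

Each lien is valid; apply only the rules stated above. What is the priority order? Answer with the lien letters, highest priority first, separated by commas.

Adjusting effective dates: B relates back to 2018-04-10 (work commenced); F relates back to 2017-10-09 (work commenced).
C is an ad valorem tax lien, so it outranks all other liens regardless of date.
Among the remaining liens, by effective date: D (2017-03-13), E (2017-06-23), F (2017-10-09), B (2018-04-10), A (2019-03-27).
D would otherwise be senior to B, so under the subordination agreement D and B exchange positions.

C, B, E, F, D, A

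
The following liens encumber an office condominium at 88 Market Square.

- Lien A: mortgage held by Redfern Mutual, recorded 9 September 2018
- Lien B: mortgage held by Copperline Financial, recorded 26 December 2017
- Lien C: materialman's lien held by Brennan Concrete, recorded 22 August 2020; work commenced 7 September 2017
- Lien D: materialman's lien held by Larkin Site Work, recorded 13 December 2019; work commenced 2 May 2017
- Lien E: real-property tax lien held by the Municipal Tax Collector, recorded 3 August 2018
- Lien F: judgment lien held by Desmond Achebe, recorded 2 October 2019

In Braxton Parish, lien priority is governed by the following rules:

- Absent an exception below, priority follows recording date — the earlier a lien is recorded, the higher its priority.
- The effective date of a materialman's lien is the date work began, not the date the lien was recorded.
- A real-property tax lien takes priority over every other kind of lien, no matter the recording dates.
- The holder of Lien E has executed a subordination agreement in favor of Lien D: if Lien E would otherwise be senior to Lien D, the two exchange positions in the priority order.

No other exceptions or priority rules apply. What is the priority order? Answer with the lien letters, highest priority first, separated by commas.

Effective dates after the stated exceptions: C is treated as recorded 7 September 2017, the work-commencement date; D's effective date is 2 May 2017, when work began.
E is a real-property tax lien, so it outranks all other liens regardless of date.
The other liens, earliest effective date first: D (2 May 2017), C (7 September 2017), B (26 December 2017), A (9 September 2018), F (2 October 2019).
Because E would otherwise rank above D, the subordination swaps them.

D, E, C, B, A, F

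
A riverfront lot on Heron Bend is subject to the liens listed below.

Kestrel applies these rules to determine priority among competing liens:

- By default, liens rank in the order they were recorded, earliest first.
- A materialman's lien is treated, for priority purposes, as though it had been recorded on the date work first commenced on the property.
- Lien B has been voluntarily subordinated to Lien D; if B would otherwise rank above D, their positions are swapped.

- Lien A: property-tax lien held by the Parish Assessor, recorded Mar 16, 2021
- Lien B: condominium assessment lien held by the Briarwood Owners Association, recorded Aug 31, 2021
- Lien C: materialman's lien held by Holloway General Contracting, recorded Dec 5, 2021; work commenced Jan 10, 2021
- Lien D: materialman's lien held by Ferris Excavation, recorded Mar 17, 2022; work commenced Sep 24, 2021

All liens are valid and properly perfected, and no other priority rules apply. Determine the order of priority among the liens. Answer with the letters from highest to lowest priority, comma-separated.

C, A, D, B

First, effective dates: C is treated as recorded Jan 10, 2021, the work-commencement date; D's effective date is Sep 24, 2021, when work began.
Sorted by effective date: C (Jan 10, 2021), A (Mar 16, 2021), B (Aug 31, 2021), D (Sep 24, 2021).
B would otherwise be senior to D, so under the subordination agreement B and D exchange positions.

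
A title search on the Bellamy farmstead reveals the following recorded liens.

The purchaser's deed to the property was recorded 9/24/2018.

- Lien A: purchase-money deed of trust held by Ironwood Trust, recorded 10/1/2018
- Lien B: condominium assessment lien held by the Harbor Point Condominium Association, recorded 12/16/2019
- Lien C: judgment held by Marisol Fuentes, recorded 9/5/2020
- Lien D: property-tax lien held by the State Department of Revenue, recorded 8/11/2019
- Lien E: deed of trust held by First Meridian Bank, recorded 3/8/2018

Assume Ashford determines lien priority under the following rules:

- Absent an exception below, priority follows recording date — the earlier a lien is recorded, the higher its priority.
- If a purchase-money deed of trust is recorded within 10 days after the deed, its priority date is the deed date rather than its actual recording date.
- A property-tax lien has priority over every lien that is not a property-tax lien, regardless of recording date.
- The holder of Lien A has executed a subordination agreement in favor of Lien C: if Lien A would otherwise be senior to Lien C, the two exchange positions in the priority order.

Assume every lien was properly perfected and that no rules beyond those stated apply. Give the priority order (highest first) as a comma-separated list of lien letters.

D, E, C, B, A

Effective dates after the stated exceptions: A relates back to the deed date 9/24/2018.
As a property-tax lien, D is senior to every other lien.
Among the remaining liens, by effective date: E (3/8/2018), A (9/24/2018), B (12/16/2019), C (9/5/2020).
The subordination applies — A was senior to C — so A and C swap.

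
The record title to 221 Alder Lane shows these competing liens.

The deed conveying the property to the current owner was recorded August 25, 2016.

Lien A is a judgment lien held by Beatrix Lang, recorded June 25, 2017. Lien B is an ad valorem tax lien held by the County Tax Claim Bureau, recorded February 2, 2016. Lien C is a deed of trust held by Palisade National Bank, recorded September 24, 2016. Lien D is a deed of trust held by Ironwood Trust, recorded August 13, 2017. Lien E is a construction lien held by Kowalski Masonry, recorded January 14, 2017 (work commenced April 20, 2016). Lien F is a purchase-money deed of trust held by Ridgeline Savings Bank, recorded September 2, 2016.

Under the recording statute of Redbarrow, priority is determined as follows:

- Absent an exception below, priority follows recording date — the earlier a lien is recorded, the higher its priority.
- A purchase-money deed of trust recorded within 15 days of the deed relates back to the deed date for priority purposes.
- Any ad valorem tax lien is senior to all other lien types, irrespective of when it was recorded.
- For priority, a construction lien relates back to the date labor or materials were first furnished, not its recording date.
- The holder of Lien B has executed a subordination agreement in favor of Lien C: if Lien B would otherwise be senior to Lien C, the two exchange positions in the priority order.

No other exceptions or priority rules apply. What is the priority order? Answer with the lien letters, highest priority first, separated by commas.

Effective dates: E's effective date is April 20, 2016, when work began; F relates back to the deed date August 25, 2016.
B is an ad valorem tax lien, so it outranks all other liens regardless of date.
Remaining liens by effective date: E (April 20, 2016), F (August 25, 2016), C (September 24, 2016), A (June 25, 2017), D (August 13, 2017).
The subordination applies — B was senior to C — so B and C swap.

C, E, F, B, A, D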